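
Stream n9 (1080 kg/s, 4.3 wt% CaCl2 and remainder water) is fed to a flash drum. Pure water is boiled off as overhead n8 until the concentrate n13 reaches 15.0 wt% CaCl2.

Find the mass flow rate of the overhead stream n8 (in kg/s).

770.4 kg/s

CaCl2 is conserved: 1080×0.043 = 46.44 kg/s all reports to the concentrate.
Concentrate = 46.44/(target fraction) = 309.6 kg/s.
Overhead = 1080 − 309.6 = 770.4 kg/s.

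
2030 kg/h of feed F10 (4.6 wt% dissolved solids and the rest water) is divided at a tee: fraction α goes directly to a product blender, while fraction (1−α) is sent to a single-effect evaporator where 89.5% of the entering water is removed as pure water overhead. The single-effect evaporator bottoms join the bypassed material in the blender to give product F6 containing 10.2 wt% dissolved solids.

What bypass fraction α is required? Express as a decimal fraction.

0.357

All 2030×0.046 = 93.38 kg/h of dissolved solids reaches F6, so F6 = 93.38/0.102 = 915.49 kg/h and vapour = 1114.5 kg/h.
The evaporator receives (1−α)·2030 of feed at 0.954 water and removes 0.895 of that water:
0.895×0.954×(1−α)×2030 = 1114.5
(1−α) = 1114.5/1733.3 = 0.6430;  α = 0.3570.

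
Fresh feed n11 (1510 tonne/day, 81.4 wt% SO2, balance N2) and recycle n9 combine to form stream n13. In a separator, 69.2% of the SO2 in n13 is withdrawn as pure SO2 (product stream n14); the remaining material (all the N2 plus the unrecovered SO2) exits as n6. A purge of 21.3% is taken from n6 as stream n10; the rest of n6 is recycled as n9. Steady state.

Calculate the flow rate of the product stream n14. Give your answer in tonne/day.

SO2 in n13: m_A = 1510×0.814 + (1−0.213)·(1−0.692)·m_A, so m_A = 1229.1/0.7576 = 1622.4 tonne/day.
Product n14 = 0.692×1622.4 = 1122.7 tonne/day.

1123 tonne/day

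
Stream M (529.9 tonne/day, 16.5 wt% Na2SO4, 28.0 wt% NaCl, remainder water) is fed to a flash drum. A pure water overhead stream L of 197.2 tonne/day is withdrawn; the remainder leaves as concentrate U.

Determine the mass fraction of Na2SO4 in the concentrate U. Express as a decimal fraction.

0.263

Na2SO4 is not removed: 529.9×0.165 = 87.433 tonne/day of Na2SO4 enters U.
Concentrate = 529.9 − 197.2 = 332.7 tonne/day.
Mass fraction = 87.433/332.7 = 0.263.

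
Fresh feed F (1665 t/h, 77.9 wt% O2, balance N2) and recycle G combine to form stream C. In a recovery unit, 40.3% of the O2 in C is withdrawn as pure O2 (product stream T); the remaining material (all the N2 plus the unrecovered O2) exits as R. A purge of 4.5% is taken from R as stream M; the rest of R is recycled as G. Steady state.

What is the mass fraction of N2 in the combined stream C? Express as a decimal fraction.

0.730

N2 enters only via F and leaves only via the purge: 1665×0.221 = 0.045×(N2 in R), and the recovery unit passes all N2, so N2 in C = N2 in R = 8177 t/h.
O2 in C: m_A = 1665×0.779 + (1−0.045)·(1−0.403)·m_A, so m_A = 1297/0.4299 = 3017.3 t/h.
C = 3017.3 + 8177 = 11194 t/h.
N2 fraction in C = 8177/11194 = 0.730.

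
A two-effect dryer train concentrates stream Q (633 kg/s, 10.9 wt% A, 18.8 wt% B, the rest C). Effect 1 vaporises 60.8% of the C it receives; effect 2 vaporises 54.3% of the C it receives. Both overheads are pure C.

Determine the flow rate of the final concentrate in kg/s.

267.7 kg/s

C in feed = 633×0.703 = 445 kg/s.
After stage 1: C left = (1−0.608)×445 = 174.44; stream total = 362.44 kg/s.
After stage 2: C left = (1−0.543)×174.44 = 79.719; final concentrate = 267.72 kg/s.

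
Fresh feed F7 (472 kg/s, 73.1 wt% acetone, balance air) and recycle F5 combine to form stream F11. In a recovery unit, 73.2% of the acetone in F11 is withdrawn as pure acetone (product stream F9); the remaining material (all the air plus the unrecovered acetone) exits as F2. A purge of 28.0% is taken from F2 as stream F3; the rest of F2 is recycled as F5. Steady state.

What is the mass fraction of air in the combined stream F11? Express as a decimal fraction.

0.515

air enters only via F7 and leaves only via the purge: 472×0.269 = 0.280×(air in F2), and the recovery unit passes all air, so air in F11 = air in F2 = 453.46 kg/s.
acetone in F11: m_A = 472×0.731 + (1−0.280)·(1−0.732)·m_A, so m_A = 345.03/0.8070 = 427.53 kg/s.
F11 = 427.53 + 453.46 = 880.98 kg/s.
air fraction in F11 = 453.46/880.98 = 0.515.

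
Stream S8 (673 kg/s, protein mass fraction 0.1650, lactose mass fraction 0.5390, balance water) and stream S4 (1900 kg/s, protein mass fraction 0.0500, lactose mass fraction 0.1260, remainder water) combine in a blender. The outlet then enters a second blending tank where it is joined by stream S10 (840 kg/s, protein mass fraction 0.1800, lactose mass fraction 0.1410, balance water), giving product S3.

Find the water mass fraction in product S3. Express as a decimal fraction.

Overall, product flow = 3413 kg/s.
water in = 673×0.296 + 1900×0.824 + 840×0.679 = 2335.2 kg/s.
water fraction in S3 = 0.6842.

0.6842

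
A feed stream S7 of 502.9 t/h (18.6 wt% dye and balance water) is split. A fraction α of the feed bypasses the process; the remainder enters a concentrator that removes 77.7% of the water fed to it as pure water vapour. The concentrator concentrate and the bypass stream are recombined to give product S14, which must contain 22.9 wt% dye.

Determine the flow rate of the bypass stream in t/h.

All 502.9×0.186 = 93.539 t/h of dye reaches S14, so S14 = 93.539/0.229 = 408.47 t/h and vapour = 94.431 t/h.
The evaporator receives (1−α)·502.9 of feed at 0.814 water and removes 0.777 of that water:
0.777×0.814×(1−α)×502.9 = 94.431
(1−α) = 94.431/318.07 = 0.2969;  α = 0.7031.
Bypass flow = 0.7031×502.9 = 353.6 t/h.

353.6 t/h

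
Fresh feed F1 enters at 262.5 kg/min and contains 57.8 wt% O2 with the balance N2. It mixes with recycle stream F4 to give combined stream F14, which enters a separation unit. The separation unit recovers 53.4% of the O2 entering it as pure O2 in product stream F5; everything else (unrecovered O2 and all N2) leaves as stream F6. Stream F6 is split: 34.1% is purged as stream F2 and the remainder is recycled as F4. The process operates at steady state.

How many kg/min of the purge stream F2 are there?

145.6 kg/min

N2 enters only via F1 and leaves only via the purge: 262.5×0.422 = 0.341×(N2 in F6), and the separation unit passes all N2, so N2 in F14 = N2 in F6 = 324.85 kg/min.
O2 in F14: m_A = 262.5×0.578 + (1−0.341)·(1−0.534)·m_A, so m_A = 151.72/0.6929 = 218.97 kg/min.
F6 = (1−0.534)×218.97 + 324.85 = 426.89 kg/min.
Purge F2 = 0.341×426.89 = 145.57 kg/min.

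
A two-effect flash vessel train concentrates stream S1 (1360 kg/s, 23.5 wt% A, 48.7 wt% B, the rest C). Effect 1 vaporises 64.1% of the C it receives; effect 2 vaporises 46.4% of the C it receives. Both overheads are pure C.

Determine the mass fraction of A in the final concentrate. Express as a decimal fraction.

C in feed = 1360×0.278 = 378.08 kg/s.
After stage 1: C left = (1−0.641)×378.08 = 135.73; stream total = 1117.7 kg/s.
After stage 2: C left = (1−0.464)×135.73 = 72.752; final concentrate = 1054.7 kg/s.
A fraction = 319.6/1054.7 = 0.303.

0.303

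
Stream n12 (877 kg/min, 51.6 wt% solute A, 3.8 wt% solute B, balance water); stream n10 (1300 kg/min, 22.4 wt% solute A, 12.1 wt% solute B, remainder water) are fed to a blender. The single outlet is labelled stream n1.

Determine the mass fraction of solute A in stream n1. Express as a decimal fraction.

Total flow out = 877 + 1300 = 2177 kg/min.
solute A in = 877×0.516 + 1300×0.224 = 743.73 kg/min.
solute A mass fraction in n1 = 743.73/2177 = 0.342.

0.342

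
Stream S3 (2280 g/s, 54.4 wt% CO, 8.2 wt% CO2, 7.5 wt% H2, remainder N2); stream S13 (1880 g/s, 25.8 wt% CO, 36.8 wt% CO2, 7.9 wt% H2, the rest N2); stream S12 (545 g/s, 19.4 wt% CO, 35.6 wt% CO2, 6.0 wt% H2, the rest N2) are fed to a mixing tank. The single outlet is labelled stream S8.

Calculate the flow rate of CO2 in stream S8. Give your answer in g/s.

CO2 out = CO2 in = 2280×0.082 + 1880×0.368 + 545×0.356 = 1072.8 g/s.

1073 g/s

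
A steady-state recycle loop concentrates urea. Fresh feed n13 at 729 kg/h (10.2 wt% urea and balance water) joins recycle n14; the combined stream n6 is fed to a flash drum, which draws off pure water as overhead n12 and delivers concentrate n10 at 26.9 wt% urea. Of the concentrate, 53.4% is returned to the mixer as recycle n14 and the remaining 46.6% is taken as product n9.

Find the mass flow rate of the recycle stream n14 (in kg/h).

316.8 kg/h

Overall urea balance (none leaves overhead): urea in fresh feed = urea in product, i.e. 729×0.102 = (1−0.534)·n10·0.269.
n10 = 74.358/(0.269×0.466) = 593.18 kg/h.
Recycle n14 = 0.534×593.18 = 316.76 kg/h.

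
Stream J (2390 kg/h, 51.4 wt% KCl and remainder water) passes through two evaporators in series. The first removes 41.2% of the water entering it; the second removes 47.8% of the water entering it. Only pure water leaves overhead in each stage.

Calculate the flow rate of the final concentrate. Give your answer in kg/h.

1585 kg/h

water in feed = 2390×0.486 = 1161.5 kg/h.
After stage 1: water left = (1−0.412)×1161.5 = 682.99; stream total = 1911.4 kg/h.
After stage 2: water left = (1−0.478)×682.99 = 356.52; final concentrate = 1585 kg/h.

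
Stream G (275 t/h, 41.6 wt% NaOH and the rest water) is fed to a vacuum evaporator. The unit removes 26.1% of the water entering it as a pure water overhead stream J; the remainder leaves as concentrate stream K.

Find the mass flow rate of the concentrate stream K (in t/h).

233.1 t/h

water entering = 275×0.584 = 160.6 t/h; overhead removed = 0.261×160.6 = 41.917 t/h.
Concentrate = 275 − 41.917 = 233.08 t/h.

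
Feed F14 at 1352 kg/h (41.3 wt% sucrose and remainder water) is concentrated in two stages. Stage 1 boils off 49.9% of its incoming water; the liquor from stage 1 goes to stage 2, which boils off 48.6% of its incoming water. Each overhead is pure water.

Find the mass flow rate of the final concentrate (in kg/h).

water in feed = 1352×0.587 = 793.62 kg/h.
After stage 1: water left = (1−0.499)×793.62 = 397.61; stream total = 955.98 kg/h.
After stage 2: water left = (1−0.486)×397.61 = 204.37; final concentrate = 762.75 kg/h.

762.7 kg/h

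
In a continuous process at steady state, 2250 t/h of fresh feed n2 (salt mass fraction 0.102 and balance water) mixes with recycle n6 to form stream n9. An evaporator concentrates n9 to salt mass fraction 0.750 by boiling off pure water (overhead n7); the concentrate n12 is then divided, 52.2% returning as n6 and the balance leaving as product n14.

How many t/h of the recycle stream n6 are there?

334.2 t/h

Overall salt balance (none leaves overhead): salt in fresh feed = salt in product, i.e. 2250×0.102 = (1−0.522)·n12·0.750.
n12 = 229.5/(0.750×0.478) = 640.17 t/h.
Recycle n6 = 0.522×640.17 = 334.17 t/h.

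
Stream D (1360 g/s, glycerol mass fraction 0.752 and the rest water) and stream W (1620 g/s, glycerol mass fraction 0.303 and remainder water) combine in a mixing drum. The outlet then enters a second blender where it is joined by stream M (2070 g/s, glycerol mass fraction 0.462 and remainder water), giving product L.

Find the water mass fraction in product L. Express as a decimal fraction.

0.511

Overall, product flow = 5050 g/s.
water in = 1360×0.248 + 1620×0.697 + 2070×0.538 = 2580.1 g/s.
water fraction in L = 0.511.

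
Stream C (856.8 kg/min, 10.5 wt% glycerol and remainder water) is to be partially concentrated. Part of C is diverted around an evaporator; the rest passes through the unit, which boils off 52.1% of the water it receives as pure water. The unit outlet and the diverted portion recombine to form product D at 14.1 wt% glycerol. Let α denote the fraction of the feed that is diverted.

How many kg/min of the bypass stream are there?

All 856.8×0.105 = 89.964 kg/min of glycerol reaches D, so D = 89.964/0.141 = 638.04 kg/min and vapour = 218.76 kg/min.
The evaporator receives (1−α)·856.8 of feed at 0.895 water and removes 0.521 of that water:
0.521×0.895×(1−α)×856.8 = 218.76
(1−α) = 218.76/399.52 = 0.5475;  α = 0.4525.
Bypass flow = 0.4525×856.8 = 387.66 kg/min.

387.7 kg/min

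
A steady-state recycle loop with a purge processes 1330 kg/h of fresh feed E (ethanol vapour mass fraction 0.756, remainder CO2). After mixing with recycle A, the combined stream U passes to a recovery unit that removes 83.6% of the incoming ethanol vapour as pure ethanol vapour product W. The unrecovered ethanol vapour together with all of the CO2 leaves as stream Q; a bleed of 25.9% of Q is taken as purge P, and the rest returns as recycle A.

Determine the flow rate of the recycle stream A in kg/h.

CO2 enters only via E and leaves only via the purge: 1330×0.244 = 0.259×(CO2 in Q), and the recovery unit passes all CO2, so CO2 in U = CO2 in Q = 1253 kg/h.
ethanol vapour in U: m_A = 1330×0.756 + (1−0.259)·(1−0.836)·m_A, so m_A = 1005.5/0.8785 = 1144.6 kg/h.
Q = (1−0.836)×1144.6 + 1253 = 1440.7 kg/h.
Recycle A = (1−0.259)×1440.7 = 1067.5 kg/h.

1068 kg/h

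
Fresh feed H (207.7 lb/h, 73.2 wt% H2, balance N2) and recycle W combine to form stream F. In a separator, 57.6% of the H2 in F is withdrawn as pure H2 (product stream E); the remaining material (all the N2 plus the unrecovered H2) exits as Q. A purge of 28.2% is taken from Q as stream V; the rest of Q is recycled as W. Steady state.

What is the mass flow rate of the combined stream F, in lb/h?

N2 enters only via H and leaves only via the purge: 207.7×0.268 = 0.282×(N2 in Q), and the separator passes all N2, so N2 in F = N2 in Q = 197.39 lb/h.
H2 in F: m_A = 207.7×0.732 + (1−0.282)·(1−0.576)·m_A, so m_A = 152.04/0.6956 = 218.58 lb/h.
F = 218.58 + 197.39 = 415.97 lb/h.

416 lb/h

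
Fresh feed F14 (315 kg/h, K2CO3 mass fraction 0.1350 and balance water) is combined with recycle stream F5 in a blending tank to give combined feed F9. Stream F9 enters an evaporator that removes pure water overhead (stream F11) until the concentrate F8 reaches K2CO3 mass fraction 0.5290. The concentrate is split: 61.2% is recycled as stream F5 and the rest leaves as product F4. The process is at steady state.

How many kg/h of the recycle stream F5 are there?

Overall K2CO3 balance (none leaves overhead): K2CO3 in fresh feed = K2CO3 in product, i.e. 315×0.135 = (1−0.612)·F8·0.529.
F8 = 42.525/(0.529×0.388) = 207.18 kg/h.
Recycle F5 = 0.612×207.18 = 126.8 kg/h.

126.8 kg/h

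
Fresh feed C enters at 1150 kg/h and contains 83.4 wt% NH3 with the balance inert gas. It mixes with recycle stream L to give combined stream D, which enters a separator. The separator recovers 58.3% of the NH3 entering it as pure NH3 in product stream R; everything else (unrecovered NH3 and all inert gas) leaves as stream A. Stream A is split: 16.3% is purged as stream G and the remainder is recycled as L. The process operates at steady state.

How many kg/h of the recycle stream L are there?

1495 kg/h

inert gas enters only via C and leaves only via the purge: 1150×0.166 = 0.163×(inert gas in A), and the separator passes all inert gas, so inert gas in D = inert gas in A = 1171.2 kg/h.
NH3 in D: m_A = 1150×0.834 + (1−0.163)·(1−0.583)·m_A, so m_A = 959.1/0.6510 = 1473.3 kg/h.
A = (1−0.583)×1473.3 + 1171.2 = 1785.5 kg/h.
Recycle L = (1−0.163)×1785.5 = 1494.5 kg/h.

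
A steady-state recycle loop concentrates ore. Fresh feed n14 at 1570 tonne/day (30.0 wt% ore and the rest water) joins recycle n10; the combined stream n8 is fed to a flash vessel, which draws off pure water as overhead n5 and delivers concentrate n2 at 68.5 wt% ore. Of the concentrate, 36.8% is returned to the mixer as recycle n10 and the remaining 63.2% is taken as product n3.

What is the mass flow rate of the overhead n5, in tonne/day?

Overall ore balance (none leaves overhead): ore in fresh feed = ore in product, i.e. 1570×0.300 = (1−0.368)·n2·0.685.
n2 = 471/(0.685×0.632) = 1088 tonne/day.
Recycle n10 = 0.368×1088 = 400.37 tonne/day.
Combined feed n8 = 1570 + 400.37 = 1970.4 tonne/day.
Overhead n5 = n8 − n2 = 1970.4 − 1088 = 882.41 tonne/day.

882.4 tonne/day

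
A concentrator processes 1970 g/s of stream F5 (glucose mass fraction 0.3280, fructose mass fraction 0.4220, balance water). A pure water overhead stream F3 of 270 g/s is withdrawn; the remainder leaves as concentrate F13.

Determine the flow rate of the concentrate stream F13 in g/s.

1700 g/s

Concentrate = 1970 − 270 = 1700 g/s.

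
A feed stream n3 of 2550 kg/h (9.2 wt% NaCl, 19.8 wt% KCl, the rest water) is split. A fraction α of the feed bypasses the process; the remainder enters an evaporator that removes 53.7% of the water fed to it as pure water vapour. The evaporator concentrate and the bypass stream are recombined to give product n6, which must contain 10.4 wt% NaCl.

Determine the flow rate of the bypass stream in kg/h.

1778 kg/h

All 2550×0.092 = 234.6 kg/h of NaCl reaches n6, so n6 = 234.6/0.104 = 2255.8 kg/h and vapour = 294.23 kg/h.
The evaporator receives (1−α)·2550 of feed at 0.710 water and removes 0.537 of that water:
0.537×0.710×(1−α)×2550 = 294.23
(1−α) = 294.23/972.24 = 0.3026;  α = 0.6974.
Bypass flow = 0.6974×2550 = 1778.3 kg/h.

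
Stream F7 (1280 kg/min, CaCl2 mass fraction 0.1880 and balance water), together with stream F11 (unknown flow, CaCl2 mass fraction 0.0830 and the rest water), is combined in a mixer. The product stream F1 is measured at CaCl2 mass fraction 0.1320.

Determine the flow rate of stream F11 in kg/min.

1463 kg/min

Let F11 be the unknown flow. Total out = 1280 + F11.
CaCl2 balance: 240.64 + 0.083·F11 = 0.132·(1280 + F11)
(0.083 − 0.132)·F11 = 0.132×1280 − 240.64 = -71.68
F11 = -71.68 / -0.049 = 1462.9 kg/min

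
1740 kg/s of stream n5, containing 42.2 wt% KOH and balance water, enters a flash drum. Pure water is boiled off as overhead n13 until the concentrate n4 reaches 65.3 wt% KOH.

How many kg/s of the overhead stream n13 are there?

615.5 kg/s

KOH is conserved: 1740×0.422 = 734.28 kg/s all reports to the concentrate.
Concentrate = 734.28/(target fraction) = 1124.5 kg/s.
Overhead = 1740 − 1124.5 = 615.53 kg/s.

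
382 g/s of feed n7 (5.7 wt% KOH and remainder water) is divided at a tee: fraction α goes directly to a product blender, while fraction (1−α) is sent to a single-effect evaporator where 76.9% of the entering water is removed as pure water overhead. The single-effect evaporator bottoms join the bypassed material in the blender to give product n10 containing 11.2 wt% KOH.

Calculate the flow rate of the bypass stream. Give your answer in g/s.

All 382×0.057 = 21.774 g/s of KOH reaches n10, so n10 = 21.774/0.112 = 194.41 g/s and vapour = 187.59 g/s.
The evaporator receives (1−α)·382 of feed at 0.943 water and removes 0.769 of that water:
0.769×0.943×(1−α)×382 = 187.59
(1−α) = 187.59/277.01 = 0.6772;  α = 0.3228.
Bypass flow = 0.3228×382 = 123.32 g/s.

123.3 g/s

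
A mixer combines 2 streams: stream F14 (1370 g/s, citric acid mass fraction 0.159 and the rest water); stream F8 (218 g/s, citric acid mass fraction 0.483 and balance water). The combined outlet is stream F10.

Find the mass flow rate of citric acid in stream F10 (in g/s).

323.1 g/s

citric acid out = citric acid in = 1370×0.159 + 218×0.483 = 323.12 g/s.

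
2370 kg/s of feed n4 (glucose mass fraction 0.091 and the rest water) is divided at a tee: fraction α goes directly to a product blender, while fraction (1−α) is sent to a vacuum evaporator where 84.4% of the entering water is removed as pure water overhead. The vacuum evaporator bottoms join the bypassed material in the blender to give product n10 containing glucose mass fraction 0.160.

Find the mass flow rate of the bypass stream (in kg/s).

All 2370×0.091 = 215.67 kg/s of glucose reaches n10, so n10 = 215.67/0.160 = 1347.9 kg/s and vapour = 1022.1 kg/s.
The evaporator receives (1−α)·2370 of feed at 0.909 water and removes 0.844 of that water:
0.844×0.909×(1−α)×2370 = 1022.1
(1−α) = 1022.1/1818.3 = 0.5621;  α = 0.4379.
Bypass flow = 0.4379×2370 = 1037.8 kg/s.

1038 kg/s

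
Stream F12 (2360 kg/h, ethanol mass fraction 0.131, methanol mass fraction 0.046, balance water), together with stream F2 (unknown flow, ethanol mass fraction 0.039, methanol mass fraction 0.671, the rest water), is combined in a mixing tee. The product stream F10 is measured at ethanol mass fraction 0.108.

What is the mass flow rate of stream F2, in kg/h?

Let F2 be the unknown flow. Total out = 2360 + F2.
ethanol balance: 309.16 + 0.039·F2 = 0.108·(2360 + F2)
(0.039 − 0.108)·F2 = 0.108×2360 − 309.16 = -54.28
F2 = -54.28 / -0.069 = 786.67 kg/h

786.7 kg/h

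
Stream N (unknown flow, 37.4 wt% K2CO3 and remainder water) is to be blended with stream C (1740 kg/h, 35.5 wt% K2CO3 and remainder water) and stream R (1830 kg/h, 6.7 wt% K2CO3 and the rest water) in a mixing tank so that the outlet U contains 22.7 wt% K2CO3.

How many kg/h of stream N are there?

476.7 kg/h

Let N be the unknown flow. Total out = 3570 + N.
K2CO3 balance: 740.31 + 0.374·N = 0.227·(3570 + N)
(0.374 − 0.227)·N = 0.227×3570 − 740.31 = 70.08
N = 70.08 / 0.147 = 476.73 kg/h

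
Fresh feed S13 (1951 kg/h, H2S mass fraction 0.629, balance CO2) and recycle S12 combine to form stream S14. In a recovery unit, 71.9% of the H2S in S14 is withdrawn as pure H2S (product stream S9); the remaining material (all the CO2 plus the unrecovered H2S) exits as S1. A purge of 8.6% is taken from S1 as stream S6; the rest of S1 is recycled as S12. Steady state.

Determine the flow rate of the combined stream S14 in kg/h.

10070 kg/h

CO2 enters only via S13 and leaves only via the purge: 1951×0.371 = 0.086×(CO2 in S1), and the recovery unit passes all CO2, so CO2 in S14 = CO2 in S1 = 8416.5 kg/h.
H2S in S14: m_A = 1951×0.629 + (1−0.086)·(1−0.719)·m_A, so m_A = 1227.2/0.7432 = 1651.3 kg/h.
S14 = 1651.3 + 8416.5 = 10068 kg/h.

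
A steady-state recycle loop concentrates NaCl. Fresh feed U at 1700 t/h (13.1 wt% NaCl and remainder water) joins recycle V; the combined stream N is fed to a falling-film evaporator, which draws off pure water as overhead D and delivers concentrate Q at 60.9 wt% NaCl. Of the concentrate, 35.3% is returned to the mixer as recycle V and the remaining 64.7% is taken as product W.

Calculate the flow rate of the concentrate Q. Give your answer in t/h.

565.2 t/h

Overall NaCl balance (none leaves overhead): NaCl in fresh feed = NaCl in product, i.e. 1700×0.131 = (1−0.353)·Q·0.609.
Q = 222.7/(0.609×0.647) = 565.2 t/h.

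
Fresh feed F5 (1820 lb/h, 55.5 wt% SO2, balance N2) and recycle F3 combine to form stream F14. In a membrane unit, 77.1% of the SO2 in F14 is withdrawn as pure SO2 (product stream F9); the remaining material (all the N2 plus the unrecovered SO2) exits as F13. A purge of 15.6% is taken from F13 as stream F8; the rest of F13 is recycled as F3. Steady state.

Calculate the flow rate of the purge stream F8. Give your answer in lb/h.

N2 enters only via F5 and leaves only via the purge: 1820×0.445 = 0.156×(N2 in F13), and the membrane unit passes all N2, so N2 in F14 = N2 in F13 = 5191.7 lb/h.
SO2 in F14: m_A = 1820×0.555 + (1−0.156)·(1−0.771)·m_A, so m_A = 1010.1/0.8067 = 1252.1 lb/h.
F13 = (1−0.771)×1252.1 + 5191.7 = 5478.4 lb/h.
Purge F8 = 0.156×5478.4 = 854.63 lb/h.

854.6 lb/h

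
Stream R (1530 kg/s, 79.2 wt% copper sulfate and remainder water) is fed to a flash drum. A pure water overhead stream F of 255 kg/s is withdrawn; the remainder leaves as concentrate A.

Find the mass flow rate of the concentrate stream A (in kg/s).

Concentrate = 1530 − 255 = 1275 kg/s.

1275 kg/s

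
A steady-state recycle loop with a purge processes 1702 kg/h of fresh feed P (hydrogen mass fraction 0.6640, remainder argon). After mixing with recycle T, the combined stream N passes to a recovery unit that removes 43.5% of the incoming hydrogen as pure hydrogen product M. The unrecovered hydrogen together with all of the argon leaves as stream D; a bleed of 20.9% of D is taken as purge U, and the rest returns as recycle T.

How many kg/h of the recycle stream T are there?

3078 kg/h

argon enters only via P and leaves only via the purge: 1702×0.336 = 0.209×(argon in D), and the recovery unit passes all argon, so argon in N = argon in D = 2736.2 kg/h.
hydrogen in N: m_A = 1702×0.664 + (1−0.209)·(1−0.435)·m_A, so m_A = 1130.1/0.5531 = 2043.3 kg/h.
D = (1−0.435)×2043.3 + 2736.2 = 3890.7 kg/h.
Recycle T = (1−0.209)×3890.7 = 3077.5 kg/h.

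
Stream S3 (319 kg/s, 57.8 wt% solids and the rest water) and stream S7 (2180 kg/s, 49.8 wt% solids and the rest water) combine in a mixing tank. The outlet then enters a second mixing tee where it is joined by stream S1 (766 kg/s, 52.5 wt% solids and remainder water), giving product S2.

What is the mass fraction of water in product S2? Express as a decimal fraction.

Overall, product flow = 3265 kg/s.
water in = 319×0.422 + 2180×0.502 + 766×0.475 = 1592.8 kg/s.
water fraction in S2 = 0.488.

0.488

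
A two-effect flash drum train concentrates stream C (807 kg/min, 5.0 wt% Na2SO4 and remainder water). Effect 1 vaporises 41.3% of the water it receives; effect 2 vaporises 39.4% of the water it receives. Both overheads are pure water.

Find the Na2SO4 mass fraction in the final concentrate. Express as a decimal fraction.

0.1289

water in feed = 807×0.950 = 766.65 kg/min.
After stage 1: water left = (1−0.413)×766.65 = 450.02; stream total = 490.37 kg/min.
After stage 2: water left = (1−0.394)×450.02 = 272.71; final concentrate = 313.06 kg/min.
Na2SO4 fraction = 40.35/313.06 = 0.1289.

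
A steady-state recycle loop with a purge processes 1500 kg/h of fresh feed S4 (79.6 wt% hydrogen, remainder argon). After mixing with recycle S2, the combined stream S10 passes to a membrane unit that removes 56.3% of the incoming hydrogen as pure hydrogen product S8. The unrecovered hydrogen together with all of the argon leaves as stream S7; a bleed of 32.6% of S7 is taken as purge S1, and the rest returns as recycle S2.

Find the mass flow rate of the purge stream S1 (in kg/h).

547.1 kg/h

argon enters only via S4 and leaves only via the purge: 1500×0.204 = 0.326×(argon in S7), and the membrane unit passes all argon, so argon in S10 = argon in S7 = 938.65 kg/h.
hydrogen in S10: m_A = 1500×0.796 + (1−0.326)·(1−0.563)·m_A, so m_A = 1194/0.7055 = 1692.5 kg/h.
S7 = (1−0.563)×1692.5 + 938.65 = 1678.3 kg/h.
Purge S1 = 0.326×1678.3 = 547.12 kg/h.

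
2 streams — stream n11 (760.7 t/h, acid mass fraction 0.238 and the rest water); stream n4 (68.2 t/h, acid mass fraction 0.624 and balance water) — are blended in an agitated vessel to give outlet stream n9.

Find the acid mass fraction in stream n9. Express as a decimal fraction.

0.270

Total flow out = 760.7 + 68.2 = 828.9 t/h.
acid in = 760.7×0.238 + 68.2×0.624 = 223.6 t/h.
acid mass fraction in n9 = 223.6/828.9 = 0.270.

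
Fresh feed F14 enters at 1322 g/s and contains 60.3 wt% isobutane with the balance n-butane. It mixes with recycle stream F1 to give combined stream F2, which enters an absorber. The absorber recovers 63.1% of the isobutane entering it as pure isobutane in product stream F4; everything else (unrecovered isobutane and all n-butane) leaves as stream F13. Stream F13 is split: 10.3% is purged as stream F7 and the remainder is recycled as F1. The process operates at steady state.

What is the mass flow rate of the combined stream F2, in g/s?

n-butane enters only via F14 and leaves only via the purge: 1322×0.397 = 0.103×(n-butane in F13), and the absorber passes all n-butane, so n-butane in F2 = n-butane in F13 = 5095.5 g/s.
isobutane in F2: m_A = 1322×0.603 + (1−0.103)·(1−0.631)·m_A, so m_A = 797.17/0.6690 = 1191.6 g/s.
F2 = 1191.6 + 5095.5 = 6287 g/s.

6287 g/s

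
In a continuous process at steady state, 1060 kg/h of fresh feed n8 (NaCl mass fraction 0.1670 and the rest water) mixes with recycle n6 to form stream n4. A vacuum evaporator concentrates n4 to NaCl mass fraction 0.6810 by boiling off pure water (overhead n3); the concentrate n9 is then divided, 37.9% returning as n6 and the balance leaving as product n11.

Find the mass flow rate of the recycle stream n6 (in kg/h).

158.6 kg/h

Overall NaCl balance (none leaves overhead): NaCl in fresh feed = NaCl in product, i.e. 1060×0.167 = (1−0.379)·n9·0.681.
n9 = 177.02/(0.681×0.621) = 418.58 kg/h.
Recycle n6 = 0.379×418.58 = 158.64 kg/h.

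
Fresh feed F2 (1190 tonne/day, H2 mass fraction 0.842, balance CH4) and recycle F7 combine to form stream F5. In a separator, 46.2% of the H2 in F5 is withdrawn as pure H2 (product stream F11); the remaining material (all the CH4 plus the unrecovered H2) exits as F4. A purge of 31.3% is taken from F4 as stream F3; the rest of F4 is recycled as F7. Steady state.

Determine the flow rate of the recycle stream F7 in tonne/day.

CH4 enters only via F2 and leaves only via the purge: 1190×0.158 = 0.313×(CH4 in F4), and the separator passes all CH4, so CH4 in F5 = CH4 in F4 = 600.7 tonne/day.
H2 in F5: m_A = 1190×0.842 + (1−0.313)·(1−0.462)·m_A, so m_A = 1002/0.6304 = 1589.5 tonne/day.
F4 = (1−0.462)×1589.5 + 600.7 = 1455.8 tonne/day.
Recycle F7 = (1−0.313)×1455.8 = 1000.2 tonne/day.

1000 tonne/day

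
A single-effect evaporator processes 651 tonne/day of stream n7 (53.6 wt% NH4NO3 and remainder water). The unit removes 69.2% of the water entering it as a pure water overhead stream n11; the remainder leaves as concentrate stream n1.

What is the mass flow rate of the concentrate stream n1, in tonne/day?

442 tonne/day

water entering = 651×0.464 = 302.06 tonne/day; overhead removed = 0.692×302.06 = 209.03 tonne/day.
Concentrate = 651 − 209.03 = 441.97 tonne/day.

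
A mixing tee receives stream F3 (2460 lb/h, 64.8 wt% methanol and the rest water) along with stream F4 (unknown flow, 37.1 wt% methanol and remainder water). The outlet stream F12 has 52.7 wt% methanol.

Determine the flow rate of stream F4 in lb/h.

Let F4 be the unknown flow. Total out = 2460 + F4.
methanol balance: 1594.1 + 0.371·F4 = 0.527·(2460 + F4)
(0.371 − 0.527)·F4 = 0.527×2460 − 1594.1 = -297.66
F4 = -297.66 / -0.156 = 1908.1 lb/h

1908 lb/h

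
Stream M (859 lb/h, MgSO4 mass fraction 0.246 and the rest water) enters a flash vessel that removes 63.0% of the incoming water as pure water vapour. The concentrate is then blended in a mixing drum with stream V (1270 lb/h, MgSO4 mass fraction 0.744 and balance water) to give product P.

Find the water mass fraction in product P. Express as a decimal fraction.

0.328

Vapour removed = 0.630×0.754×859 = 408.04 lb/h; concentrate = 450.96 lb/h.
water reaching the mixer = 239.64 (from concentrate) + 1270×0.256 = 564.76 lb/h.
Product flow = 450.96 + 1270 = 1721 lb/h; water fraction = 0.328.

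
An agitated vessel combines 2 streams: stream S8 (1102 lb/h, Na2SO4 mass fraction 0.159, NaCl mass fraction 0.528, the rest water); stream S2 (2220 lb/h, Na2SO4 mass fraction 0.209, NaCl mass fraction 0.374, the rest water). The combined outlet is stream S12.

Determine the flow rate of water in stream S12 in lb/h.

water out = water in = 1102×0.313 + 2220×0.417 = 1270.7 lb/h.

1271 lb/h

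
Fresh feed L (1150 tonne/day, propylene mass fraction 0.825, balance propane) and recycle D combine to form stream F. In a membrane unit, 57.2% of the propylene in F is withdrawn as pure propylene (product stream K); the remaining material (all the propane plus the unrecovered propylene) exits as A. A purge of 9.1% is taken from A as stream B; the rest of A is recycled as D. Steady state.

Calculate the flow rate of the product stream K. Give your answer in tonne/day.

propylene in F: m_A = 1150×0.825 + (1−0.091)·(1−0.572)·m_A, so m_A = 948.75/0.6109 = 1552.9 tonne/day.
Product K = 0.572×1552.9 = 888.27 tonne/day.

888.3 tonne/day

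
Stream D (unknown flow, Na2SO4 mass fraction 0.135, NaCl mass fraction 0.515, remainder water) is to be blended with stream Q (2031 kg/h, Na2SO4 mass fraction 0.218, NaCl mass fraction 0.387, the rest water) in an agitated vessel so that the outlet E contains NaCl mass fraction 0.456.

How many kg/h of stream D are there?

Let D be the unknown flow. Total out = 2031 + D.
NaCl balance: 786 + 0.515·D = 0.456·(2031 + D)
(0.515 − 0.456)·D = 0.456×2031 − 786 = 140.14
D = 140.14 / 0.059 = 2375.2 kg/h

2375 kg/h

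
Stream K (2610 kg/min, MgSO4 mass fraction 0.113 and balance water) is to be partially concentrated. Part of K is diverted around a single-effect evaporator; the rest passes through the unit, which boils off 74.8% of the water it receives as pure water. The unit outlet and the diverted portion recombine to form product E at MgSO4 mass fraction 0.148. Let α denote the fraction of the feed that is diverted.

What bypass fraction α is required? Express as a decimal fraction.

All 2610×0.113 = 294.93 kg/min of MgSO4 reaches E, so E = 294.93/0.148 = 1992.8 kg/min and vapour = 617.23 kg/min.
The evaporator receives (1−α)·2610 of feed at 0.887 water and removes 0.748 of that water:
0.748×0.887×(1−α)×2610 = 617.23
(1−α) = 617.23/1731.7 = 0.3564;  α = 0.6436.

0.644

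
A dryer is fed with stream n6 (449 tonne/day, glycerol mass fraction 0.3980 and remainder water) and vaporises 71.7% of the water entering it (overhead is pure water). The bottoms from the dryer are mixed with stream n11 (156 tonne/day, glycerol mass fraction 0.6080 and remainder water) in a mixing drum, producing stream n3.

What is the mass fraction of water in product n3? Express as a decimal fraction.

Vapour removed = 0.717×0.602×449 = 193.8 tonne/day; concentrate = 255.2 tonne/day.
water reaching the mixer = 76.494 (from concentrate) + 156×0.392 = 137.65 tonne/day.
Product flow = 255.2 + 156 = 411.2 tonne/day; water fraction = 0.3347.

0.3347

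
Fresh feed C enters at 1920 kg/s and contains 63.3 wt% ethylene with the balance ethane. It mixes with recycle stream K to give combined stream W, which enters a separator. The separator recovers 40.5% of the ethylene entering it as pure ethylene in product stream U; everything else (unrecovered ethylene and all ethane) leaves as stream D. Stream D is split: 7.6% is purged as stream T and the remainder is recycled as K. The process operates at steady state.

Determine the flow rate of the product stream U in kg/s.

1093 kg/s

ethylene in W: m_A = 1920×0.633 + (1−0.076)·(1−0.405)·m_A, so m_A = 1215.4/0.4502 = 2699.5 kg/s.
Product U = 0.405×2699.5 = 1093.3 kg/s.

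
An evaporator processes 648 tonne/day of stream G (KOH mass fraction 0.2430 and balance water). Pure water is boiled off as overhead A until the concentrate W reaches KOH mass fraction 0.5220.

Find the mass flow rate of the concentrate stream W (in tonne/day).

301.7 tonne/day

KOH is conserved: 648×0.243 = 157.46 tonne/day all reports to the concentrate.
Concentrate = 157.46/(target fraction) = 301.66 tonne/day.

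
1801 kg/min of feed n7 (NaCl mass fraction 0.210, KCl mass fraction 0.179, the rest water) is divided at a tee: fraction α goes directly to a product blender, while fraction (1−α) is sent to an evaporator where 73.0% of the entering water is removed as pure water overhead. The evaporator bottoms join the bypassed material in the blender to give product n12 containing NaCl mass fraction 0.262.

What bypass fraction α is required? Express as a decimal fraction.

All 1801×0.210 = 378.21 kg/min of NaCl reaches n12, so n12 = 378.21/0.262 = 1443.5 kg/min and vapour = 357.45 kg/min.
The evaporator receives (1−α)·1801 of feed at 0.611 water and removes 0.730 of that water:
0.730×0.611×(1−α)×1801 = 357.45
(1−α) = 357.45/803.3 = 0.4450;  α = 0.5550.

0.555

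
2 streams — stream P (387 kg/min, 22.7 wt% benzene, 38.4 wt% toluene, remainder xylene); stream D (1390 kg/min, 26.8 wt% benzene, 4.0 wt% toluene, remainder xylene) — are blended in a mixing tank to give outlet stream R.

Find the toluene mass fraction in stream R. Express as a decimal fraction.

0.115

Total flow out = 387 + 1390 = 1777 kg/min.
toluene in = 387×0.384 + 1390×0.040 = 204.21 kg/min.
toluene mass fraction in R = 204.21/1777 = 0.115.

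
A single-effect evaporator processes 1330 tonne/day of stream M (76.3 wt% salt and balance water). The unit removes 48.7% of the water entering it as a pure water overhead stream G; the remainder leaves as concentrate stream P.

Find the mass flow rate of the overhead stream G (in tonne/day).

water entering = 1330×0.237 = 315.21 tonne/day; overhead removed = 0.487×315.21 = 153.51 tonne/day.

153.5 tonne/day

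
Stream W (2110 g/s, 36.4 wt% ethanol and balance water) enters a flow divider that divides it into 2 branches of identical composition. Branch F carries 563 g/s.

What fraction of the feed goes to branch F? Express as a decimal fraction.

Fraction to F = 563/2110 = 0.2668.

0.267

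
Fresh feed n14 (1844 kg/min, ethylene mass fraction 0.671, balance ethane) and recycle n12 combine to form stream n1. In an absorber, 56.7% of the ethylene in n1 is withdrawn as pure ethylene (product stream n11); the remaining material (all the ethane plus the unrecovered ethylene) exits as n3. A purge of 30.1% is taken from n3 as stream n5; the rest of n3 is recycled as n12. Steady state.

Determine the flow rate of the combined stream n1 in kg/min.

ethane enters only via n14 and leaves only via the purge: 1844×0.329 = 0.301×(ethane in n3), and the absorber passes all ethane, so ethane in n1 = ethane in n3 = 2015.5 kg/min.
ethylene in n1: m_A = 1844×0.671 + (1−0.301)·(1−0.567)·m_A, so m_A = 1237.3/0.6973 = 1774.4 kg/min.
n1 = 1774.4 + 2015.5 = 3789.9 kg/min.

3790 kg/min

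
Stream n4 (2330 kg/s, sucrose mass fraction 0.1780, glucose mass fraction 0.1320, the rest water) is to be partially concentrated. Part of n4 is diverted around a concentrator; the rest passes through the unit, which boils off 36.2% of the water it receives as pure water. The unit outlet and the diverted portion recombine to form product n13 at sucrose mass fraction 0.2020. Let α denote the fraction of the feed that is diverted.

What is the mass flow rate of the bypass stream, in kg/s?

1222 kg/s

All 2330×0.178 = 414.74 kg/s of sucrose reaches n13, so n13 = 414.74/0.202 = 2053.2 kg/s and vapour = 276.83 kg/s.
The evaporator receives (1−α)·2330 of feed at 0.690 water and removes 0.362 of that water:
0.362×0.690×(1−α)×2330 = 276.83
(1−α) = 276.83/581.99 = 0.4757;  α = 0.5243.
Bypass flow = 0.5243×2330 = 1221.7 kg/s.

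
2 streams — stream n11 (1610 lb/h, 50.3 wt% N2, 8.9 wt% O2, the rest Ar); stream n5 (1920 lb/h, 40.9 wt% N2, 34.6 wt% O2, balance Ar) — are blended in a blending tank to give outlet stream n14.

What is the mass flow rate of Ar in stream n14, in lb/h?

1127 lb/h

Ar out = Ar in = 1610×0.408 + 1920×0.245 = 1127.3 lb/h.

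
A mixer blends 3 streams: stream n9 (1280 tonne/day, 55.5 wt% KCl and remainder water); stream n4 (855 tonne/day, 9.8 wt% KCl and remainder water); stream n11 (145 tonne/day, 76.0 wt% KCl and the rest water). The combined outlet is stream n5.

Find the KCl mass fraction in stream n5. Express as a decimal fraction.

Total flow out = 1280 + 855 + 145 = 2280 tonne/day.
KCl in = 1280×0.555 + 855×0.098 + 145×0.760 = 904.39 tonne/day.
KCl mass fraction in n5 = 904.39/2280 = 0.397.

0.397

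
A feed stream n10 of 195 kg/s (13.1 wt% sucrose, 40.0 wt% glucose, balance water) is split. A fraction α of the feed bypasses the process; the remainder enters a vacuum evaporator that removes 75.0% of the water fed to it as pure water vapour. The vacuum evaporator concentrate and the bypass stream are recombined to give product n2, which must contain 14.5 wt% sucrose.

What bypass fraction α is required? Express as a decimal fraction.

0.726

All 195×0.131 = 25.545 kg/s of sucrose reaches n2, so n2 = 25.545/0.145 = 176.17 kg/s and vapour = 18.828 kg/s.
The evaporator receives (1−α)·195 of feed at 0.469 water and removes 0.750 of that water:
0.750×0.469×(1−α)×195 = 18.828
(1−α) = 18.828/68.591 = 0.2745;  α = 0.7255.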